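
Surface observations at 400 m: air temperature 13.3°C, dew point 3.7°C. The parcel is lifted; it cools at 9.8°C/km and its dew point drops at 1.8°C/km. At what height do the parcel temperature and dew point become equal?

T and T_d converge at 9.8 − 1.8 = 8°C per km
Height above start = (13.3 − 3.7) / 8 = 1.2 km
LCL altitude = 400 m + 1200 m = 1600 m

1600 m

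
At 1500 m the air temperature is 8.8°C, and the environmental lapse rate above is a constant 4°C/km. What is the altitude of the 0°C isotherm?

3700 m

Height above start = (8.8 − 0) / 4 = 2.2 km
Altitude = 1500 m + 2200 m = 3700 m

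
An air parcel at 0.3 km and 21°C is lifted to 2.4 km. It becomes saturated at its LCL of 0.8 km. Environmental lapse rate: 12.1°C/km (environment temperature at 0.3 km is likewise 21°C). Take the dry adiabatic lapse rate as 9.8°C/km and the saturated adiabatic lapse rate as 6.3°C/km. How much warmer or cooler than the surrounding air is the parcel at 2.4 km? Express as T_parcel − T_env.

+10.43°C (parcel warmer than environment)

Parcel:
  Dry to 800 m: -9.8 × 0.5 km = -4.9°C, so T = 16.1°C.
  Saturated to 2400 m: -6.3 × 1.6 km = -10.08°C, so T = 6.02°C.
Environment:
  Environment to 2400 m: -12.1 × 2.1 km = -25.41°C, so T = -4.41°C.
T_parcel − T_env = 6.02 − (-4.41) = +10.43°C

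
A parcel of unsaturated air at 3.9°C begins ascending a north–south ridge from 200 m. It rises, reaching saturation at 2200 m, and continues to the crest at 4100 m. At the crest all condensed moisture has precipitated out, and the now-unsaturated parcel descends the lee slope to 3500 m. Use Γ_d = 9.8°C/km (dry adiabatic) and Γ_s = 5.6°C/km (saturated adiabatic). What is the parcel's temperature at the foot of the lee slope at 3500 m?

200–2200 m, dry: Δz = 2 km ⇒ ΔT = -19.6°C; T = -15.7°C
2200–4100 m, saturated: Δz = 1.9 km ⇒ ΔT = -10.64°C; T = -26.34°C
4100–3500 m, dry descent: Δz = 0.6 km ⇒ ΔT = +5.88°C; T = -20.46°C

-20.46°C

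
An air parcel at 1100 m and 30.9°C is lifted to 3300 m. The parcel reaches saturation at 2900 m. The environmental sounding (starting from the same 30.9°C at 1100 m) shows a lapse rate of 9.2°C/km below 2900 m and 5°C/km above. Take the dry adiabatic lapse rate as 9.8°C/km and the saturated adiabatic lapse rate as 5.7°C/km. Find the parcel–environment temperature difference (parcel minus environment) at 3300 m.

Parcel:
  Dry to 2900 m: -9.8 × 1.8 km = -17.64°C, so T = 13.26°C.
  Saturated to 3300 m: -5.7 × 0.4 km = -2.28°C, so T = 10.98°C.
Environment:
  Environment, lower layer to 2900 m: -9.2 × 1.8 km = -16.56°C, so T = 14.34°C.
  Environment, upper layer to 3300 m: -5 × 0.4 km = -2°C, so T = 12.34°C.
T_parcel − T_env = 10.98 − 12.34 = -1.36°C

-1.36°C (parcel cooler than environment)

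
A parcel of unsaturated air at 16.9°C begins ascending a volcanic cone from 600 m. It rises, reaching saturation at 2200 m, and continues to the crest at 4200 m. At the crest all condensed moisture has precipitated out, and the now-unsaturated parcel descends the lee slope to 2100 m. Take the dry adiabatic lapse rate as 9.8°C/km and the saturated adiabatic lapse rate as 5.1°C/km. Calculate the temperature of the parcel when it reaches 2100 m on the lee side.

600 → 2200 m (dry, 9.8°C/km): ΔT = -9.8 × 1.6 = -15.68°C → T = 1.22°C
2200 → 4200 m (saturated, 5.1°C/km): ΔT = -5.1 × 2 = -10.2°C → T = -8.98°C
4200 → 2100 m (dry descent, 9.8°C/km): ΔT = +9.8 × 2.1 = +20.58°C → T = 11.6°C

11.6°C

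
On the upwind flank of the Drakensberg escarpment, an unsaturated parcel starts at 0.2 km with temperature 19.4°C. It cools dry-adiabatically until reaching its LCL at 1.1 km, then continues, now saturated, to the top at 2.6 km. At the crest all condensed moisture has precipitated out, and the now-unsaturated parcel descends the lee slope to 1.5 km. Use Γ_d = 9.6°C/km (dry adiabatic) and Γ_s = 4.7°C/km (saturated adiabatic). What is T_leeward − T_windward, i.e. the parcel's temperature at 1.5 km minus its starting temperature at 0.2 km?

-5.13°C

Dry to 1100 m: -9.6 × 0.9 km = -8.64°C, so T = 10.76°C.
Saturated to 2600 m: -4.7 × 1.5 km = -7.05°C, so T = 3.71°C.
Dry descent to 1500 m: +9.6 × 1.1 km = +10.56°C, so T = 14.27°C.
Net change vs windward start: 14.27 − 19.4 = -5.13°C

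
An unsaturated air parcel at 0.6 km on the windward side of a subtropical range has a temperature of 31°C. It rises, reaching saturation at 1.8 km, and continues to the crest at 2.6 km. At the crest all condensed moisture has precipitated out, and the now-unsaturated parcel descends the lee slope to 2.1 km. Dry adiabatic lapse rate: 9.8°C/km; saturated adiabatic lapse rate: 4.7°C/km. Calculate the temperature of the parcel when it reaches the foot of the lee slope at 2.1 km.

20.38°C

Dry to 1800 m: -9.8 × 1.2 km = -11.76°C, so T = 19.24°C.
Saturated to 2600 m: -4.7 × 0.8 km = -3.76°C, so T = 15.48°C.
Dry descent to 2100 m: +9.8 × 0.5 km = +4.9°C, so T = 20.38°C.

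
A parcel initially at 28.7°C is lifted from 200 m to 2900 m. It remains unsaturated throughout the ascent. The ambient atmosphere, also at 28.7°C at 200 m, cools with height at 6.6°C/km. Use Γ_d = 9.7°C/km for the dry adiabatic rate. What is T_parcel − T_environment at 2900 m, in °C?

-8.37°C (parcel cooler than environment)

Parcel:
  Dry to 2900 m: -9.7 × 2.7 km = -26.19°C, so T = 2.51°C.
Environment:
  Environment to 2900 m: -6.6 × 2.7 km = -17.82°C, so T = 10.88°C.
T_parcel − T_env = 2.51 − 10.88 = -8.37°C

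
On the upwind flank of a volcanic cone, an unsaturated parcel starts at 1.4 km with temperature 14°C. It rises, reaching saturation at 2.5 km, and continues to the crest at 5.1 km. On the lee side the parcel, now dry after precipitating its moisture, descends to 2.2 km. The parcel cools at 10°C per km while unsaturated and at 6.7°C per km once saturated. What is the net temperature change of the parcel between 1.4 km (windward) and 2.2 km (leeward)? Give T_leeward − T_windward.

1400–2500 m, dry: Δz = 1.1 km ⇒ ΔT = -11°C; T = 3°C
2500–5100 m, saturated: Δz = 2.6 km ⇒ ΔT = -17.42°C; T = -14.42°C
5100–2200 m, dry descent: Δz = 2.9 km ⇒ ΔT = +29°C; T = 14.58°C
Net change vs windward start: 14.58 − 14 = +0.58°C

+0.58°C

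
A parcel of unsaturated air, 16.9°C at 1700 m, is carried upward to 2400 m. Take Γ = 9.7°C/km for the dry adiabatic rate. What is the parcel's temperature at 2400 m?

10.11°C

1700 → 2400 m (dry adiabatic, 9.7°C/km): ΔT = -9.7 × 0.7 = -6.79°C → T = 10.11°C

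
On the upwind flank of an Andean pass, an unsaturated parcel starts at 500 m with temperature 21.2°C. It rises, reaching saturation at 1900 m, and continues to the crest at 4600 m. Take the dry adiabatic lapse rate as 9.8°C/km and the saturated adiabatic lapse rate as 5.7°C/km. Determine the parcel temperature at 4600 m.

-7.91°C

From 500 m to 1900 m (dry): cools by 9.8 × 1.4 = 13.72°C, giving 7.48°C.
From 1900 m to 4600 m (saturated): cools by 5.7 × 2.7 = 15.39°C, giving -7.91°C.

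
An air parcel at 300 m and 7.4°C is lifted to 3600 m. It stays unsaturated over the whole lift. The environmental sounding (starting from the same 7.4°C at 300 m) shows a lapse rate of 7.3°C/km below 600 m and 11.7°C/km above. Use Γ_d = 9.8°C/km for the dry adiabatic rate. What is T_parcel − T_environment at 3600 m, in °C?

+4.95°C (parcel warmer than environment)

Parcel:
  300 → 3600 m (dry, 9.8°C/km): ΔT = -9.8 × 3.3 = -32.34°C → T = -24.94°C
Environment:
  300 → 600 m (environment, lower layer, 7.3°C/km): ΔT = -7.3 × 0.3 = -2.19°C → T = 5.21°C
  600 → 3600 m (environment, upper layer, 11.7°C/km): ΔT = -11.7 × 3 = -35.1°C → T = -29.89°C
T_parcel − T_env = -24.94 − (-29.89) = +4.95°C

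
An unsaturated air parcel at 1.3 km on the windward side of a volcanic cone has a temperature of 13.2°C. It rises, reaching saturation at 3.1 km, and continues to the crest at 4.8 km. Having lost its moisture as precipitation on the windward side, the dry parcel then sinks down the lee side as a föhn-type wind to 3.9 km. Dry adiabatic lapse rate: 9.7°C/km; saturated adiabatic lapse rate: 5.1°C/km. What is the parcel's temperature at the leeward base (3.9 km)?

Dry to 3100 m: -9.7 × 1.8 km = -17.46°C, so T = -4.26°C.
Saturated to 4800 m: -5.1 × 1.7 km = -8.67°C, so T = -12.93°C.
Dry descent to 3900 m: +9.7 × 0.9 km = +8.73°C, so T = -4.2°C.

-4.2°C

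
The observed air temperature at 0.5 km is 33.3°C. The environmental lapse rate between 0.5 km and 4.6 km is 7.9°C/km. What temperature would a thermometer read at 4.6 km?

0.91°C

From 500 m to 4600 m (environmental): cools by 7.9 × 4.1 = 32.39°C, giving 0.91°C.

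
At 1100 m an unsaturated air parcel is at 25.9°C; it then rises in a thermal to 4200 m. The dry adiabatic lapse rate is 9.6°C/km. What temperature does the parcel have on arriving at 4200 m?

1100–4200 m, dry adiabatic: Δz = 3.1 km ⇒ ΔT = -29.76°C; T = -3.86°C

-3.86°C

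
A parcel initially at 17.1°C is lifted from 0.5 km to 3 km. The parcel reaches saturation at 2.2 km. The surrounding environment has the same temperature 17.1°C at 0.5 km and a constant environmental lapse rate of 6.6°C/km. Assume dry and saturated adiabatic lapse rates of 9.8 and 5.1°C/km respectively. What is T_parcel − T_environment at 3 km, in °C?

Parcel:
  500 → 2200 m (dry, 9.8°C/km): ΔT = -9.8 × 1.7 = -16.66°C → T = 0.44°C
  2200 → 3000 m (saturated, 5.1°C/km): ΔT = -5.1 × 0.8 = -4.08°C → T = -3.64°C
Environment:
  500 → 3000 m (environment, 6.6°C/km): ΔT = -6.6 × 2.5 = -16.5°C → T = 0.6°C
T_parcel − T_env = -3.64 − 0.6 = -4.24°C

-4.24°C (parcel cooler than environment)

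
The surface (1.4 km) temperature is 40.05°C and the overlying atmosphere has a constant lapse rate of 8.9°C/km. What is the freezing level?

5.9 km

Height above start = (40.05 − 0) / 8.9 = 4.5 km
Altitude = 1400 m + 4500 m = 5900 m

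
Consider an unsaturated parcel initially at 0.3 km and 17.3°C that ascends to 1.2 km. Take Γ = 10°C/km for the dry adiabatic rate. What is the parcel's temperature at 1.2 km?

300–1200 m, dry adiabatic: Δz = 0.9 km ⇒ ΔT = -9°C; T = 8.3°C

8.3°C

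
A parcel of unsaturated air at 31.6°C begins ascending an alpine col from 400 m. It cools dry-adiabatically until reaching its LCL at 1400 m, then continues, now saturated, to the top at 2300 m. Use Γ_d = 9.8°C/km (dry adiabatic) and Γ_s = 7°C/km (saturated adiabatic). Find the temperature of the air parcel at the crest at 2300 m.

From 400 m to 1400 m (dry): cools by 9.8 × 1 = 9.8°C, giving 21.8°C.
From 1400 m to 2300 m (saturated): cools by 7 × 0.9 = 6.3°C, giving 15.5°C.

15.5°C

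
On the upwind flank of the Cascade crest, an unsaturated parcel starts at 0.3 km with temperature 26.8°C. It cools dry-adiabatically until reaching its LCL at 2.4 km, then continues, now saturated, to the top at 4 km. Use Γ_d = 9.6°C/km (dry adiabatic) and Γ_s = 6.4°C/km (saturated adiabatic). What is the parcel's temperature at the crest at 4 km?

-3.6°C

300 → 2400 m (dry, 9.6°C/km): ΔT = -9.6 × 2.1 = -20.16°C → T = 6.64°C
2400 → 4000 m (saturated, 6.4°C/km): ΔT = -6.4 × 1.6 = -10.24°C → T = -3.6°C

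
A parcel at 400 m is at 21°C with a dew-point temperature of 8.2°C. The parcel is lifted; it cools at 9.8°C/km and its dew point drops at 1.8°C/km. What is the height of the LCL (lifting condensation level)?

T and T_d converge at 9.8 − 1.8 = 8°C per km
Height above start = (21 − 8.2) / 8 = 1.6 km
LCL altitude = 400 m + 1600 m = 2000 m

2000 m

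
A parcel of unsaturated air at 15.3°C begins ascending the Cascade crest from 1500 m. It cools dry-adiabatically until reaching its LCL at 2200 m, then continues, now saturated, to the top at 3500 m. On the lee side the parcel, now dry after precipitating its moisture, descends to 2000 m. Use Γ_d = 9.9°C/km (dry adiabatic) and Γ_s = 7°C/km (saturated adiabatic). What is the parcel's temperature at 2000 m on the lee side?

From 1500 m to 2200 m (dry): cools by 9.9 × 0.7 = 6.93°C, giving 8.37°C.
From 2200 m to 3500 m (saturated): cools by 7 × 1.3 = 9.1°C, giving -0.73°C.
From 3500 m to 2000 m (dry descent): warms by 9.9 × 1.5 = 14.85°C, giving 14.12°C.

14.12°C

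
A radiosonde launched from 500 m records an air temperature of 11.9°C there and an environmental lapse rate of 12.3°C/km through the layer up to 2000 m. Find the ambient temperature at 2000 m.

-6.55°C

500–2000 m, environmental: Δz = 1.5 km ⇒ ΔT = -18.45°C; T = -6.55°C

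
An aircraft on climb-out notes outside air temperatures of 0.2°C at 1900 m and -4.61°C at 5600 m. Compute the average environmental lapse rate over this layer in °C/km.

Γ = −ΔT/Δz = (0.2 − (-4.61)) / (5600 − 1900) m
  = 4.81°C / 3.7 km = 1.3°C/km

1.3°C/km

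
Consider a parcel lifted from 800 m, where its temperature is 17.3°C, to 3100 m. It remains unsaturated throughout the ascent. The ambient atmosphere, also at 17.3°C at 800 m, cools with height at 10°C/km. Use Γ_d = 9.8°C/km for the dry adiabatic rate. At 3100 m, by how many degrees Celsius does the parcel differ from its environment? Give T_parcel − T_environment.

Parcel:
  800 → 3100 m (dry, 9.8°C/km): ΔT = -9.8 × 2.3 = -22.54°C → T = -5.24°C
Environment:
  800 → 3100 m (environment, 10°C/km): ΔT = -10 × 2.3 = -23°C → T = -5.7°C
T_parcel − T_env = -5.24 − (-5.7) = +0.46°C

+0.46°C (parcel warmer than environment)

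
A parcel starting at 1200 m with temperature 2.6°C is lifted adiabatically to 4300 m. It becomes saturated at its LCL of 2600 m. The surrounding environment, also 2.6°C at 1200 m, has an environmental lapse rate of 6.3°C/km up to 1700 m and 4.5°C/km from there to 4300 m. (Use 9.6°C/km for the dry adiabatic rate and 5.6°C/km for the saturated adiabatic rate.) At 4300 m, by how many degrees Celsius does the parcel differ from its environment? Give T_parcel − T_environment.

-8.11°C (parcel cooler than environment)

Parcel:
  1200 → 2600 m (dry, 9.6°C/km): ΔT = -9.6 × 1.4 = -13.44°C → T = -10.84°C
  2600 → 4300 m (saturated, 5.6°C/km): ΔT = -5.6 × 1.7 = -9.52°C → T = -20.36°C
Environment:
  1200 → 1700 m (environment, lower layer, 6.3°C/km): ΔT = -6.3 × 0.5 = -3.15°C → T = -0.55°C
  1700 → 4300 m (environment, upper layer, 4.5°C/km): ΔT = -4.5 × 2.6 = -11.7°C → T = -12.25°C
T_parcel − T_env = -20.36 − (-12.25) = -8.11°C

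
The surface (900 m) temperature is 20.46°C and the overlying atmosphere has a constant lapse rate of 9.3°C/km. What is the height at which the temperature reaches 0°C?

Height above start = (20.46 − 0) / 9.3 = 2.2 km
Altitude = 900 m + 2200 m = 3100 m

3100 m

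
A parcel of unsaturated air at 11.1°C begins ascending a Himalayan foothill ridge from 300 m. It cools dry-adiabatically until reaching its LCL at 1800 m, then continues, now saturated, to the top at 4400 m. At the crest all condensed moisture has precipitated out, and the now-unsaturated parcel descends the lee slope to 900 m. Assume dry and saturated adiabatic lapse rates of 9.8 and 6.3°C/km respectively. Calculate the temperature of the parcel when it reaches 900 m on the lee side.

14.32°C

300–1800 m, dry: Δz = 1.5 km ⇒ ΔT = -14.7°C; T = -3.6°C
1800–4400 m, saturated: Δz = 2.6 km ⇒ ΔT = -16.38°C; T = -19.98°C
4400–900 m, dry descent: Δz = 3.5 km ⇒ ΔT = +34.3°C; T = 14.32°C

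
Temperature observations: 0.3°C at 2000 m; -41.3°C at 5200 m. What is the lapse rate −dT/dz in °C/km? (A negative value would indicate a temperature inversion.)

Γ = −ΔT/Δz = (0.3 − (-41.3)) / (5200 − 2000) m
  = 41.6°C / 3.2 km = 13°C/km

13°C/km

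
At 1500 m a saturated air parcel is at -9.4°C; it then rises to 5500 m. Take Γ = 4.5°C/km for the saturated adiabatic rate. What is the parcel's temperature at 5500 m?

-27.4°C

Saturated adiabatic to 5500 m: -4.5 × 4 km = -18°C, so T = -27.4°C.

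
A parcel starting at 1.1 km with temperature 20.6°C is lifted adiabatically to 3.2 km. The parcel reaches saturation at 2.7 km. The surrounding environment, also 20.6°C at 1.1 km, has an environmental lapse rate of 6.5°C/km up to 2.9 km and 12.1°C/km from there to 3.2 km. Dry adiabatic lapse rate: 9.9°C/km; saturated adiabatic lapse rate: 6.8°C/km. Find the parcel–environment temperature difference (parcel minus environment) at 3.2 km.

-3.91°C (parcel cooler than environment)

Parcel:
  1100–2700 m, dry: Δz = 1.6 km ⇒ ΔT = -15.84°C; T = 4.76°C
  2700–3200 m, saturated: Δz = 0.5 km ⇒ ΔT = -3.4°C; T = 1.36°C
Environment:
  1100–2900 m, environment, lower layer: Δz = 1.8 km ⇒ ΔT = -11.7°C; T = 8.9°C
  2900–3200 m, environment, upper layer: Δz = 0.3 km ⇒ ΔT = -3.63°C; T = 5.27°C
T_parcel − T_env = 1.36 − 5.27 = -3.91°C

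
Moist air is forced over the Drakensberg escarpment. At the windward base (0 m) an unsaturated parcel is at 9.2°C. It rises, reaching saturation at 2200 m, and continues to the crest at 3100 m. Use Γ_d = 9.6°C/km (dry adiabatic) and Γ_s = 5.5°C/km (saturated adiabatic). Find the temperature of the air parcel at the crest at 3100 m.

-16.87°C

From 0 m to 2200 m (dry): cools by 9.6 × 2.2 = 21.12°C, giving -11.92°C.
From 2200 m to 3100 m (saturated): cools by 5.5 × 0.9 = 4.95°C, giving -16.87°C.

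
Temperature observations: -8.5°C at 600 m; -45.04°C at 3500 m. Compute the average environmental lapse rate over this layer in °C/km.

Γ = −ΔT/Δz = (-8.5 − (-45.04)) / (3500 − 600) m
  = 36.54°C / 2.9 km = 12.6°C/km

12.6°C/km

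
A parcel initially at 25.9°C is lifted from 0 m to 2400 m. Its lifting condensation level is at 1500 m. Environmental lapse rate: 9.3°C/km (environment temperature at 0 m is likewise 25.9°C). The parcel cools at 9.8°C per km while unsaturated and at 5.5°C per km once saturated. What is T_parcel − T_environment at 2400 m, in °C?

+2.67°C (parcel warmer than environment)

Parcel:
  Dry to 1500 m: -9.8 × 1.5 km = -14.7°C, so T = 11.2°C.
  Saturated to 2400 m: -5.5 × 0.9 km = -4.95°C, so T = 6.25°C.
Environment:
  Environment to 2400 m: -9.3 × 2.4 km = -22.32°C, so T = 3.58°C.
T_parcel − T_env = 6.25 − 3.58 = +2.67°C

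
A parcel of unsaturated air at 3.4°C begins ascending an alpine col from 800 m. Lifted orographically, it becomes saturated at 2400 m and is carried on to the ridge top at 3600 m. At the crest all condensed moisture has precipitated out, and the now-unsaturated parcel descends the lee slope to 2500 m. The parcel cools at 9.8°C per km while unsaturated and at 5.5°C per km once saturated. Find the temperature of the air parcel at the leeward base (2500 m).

800 → 2400 m (dry, 9.8°C/km): ΔT = -9.8 × 1.6 = -15.68°C → T = -12.28°C
2400 → 3600 m (saturated, 5.5°C/km): ΔT = -5.5 × 1.2 = -6.6°C → T = -18.88°C
3600 → 2500 m (dry descent, 9.8°C/km): ΔT = +9.8 × 1.1 = +10.78°C → T = -8.1°C

-8.1°C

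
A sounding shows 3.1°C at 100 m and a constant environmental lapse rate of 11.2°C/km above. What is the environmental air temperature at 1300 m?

-10.34°C

Environmental to 1300 m: -11.2 × 1.2 km = -13.44°C, so T = -10.34°C.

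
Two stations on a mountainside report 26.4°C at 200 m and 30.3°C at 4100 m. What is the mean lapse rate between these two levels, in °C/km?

Γ = −ΔT/Δz = (26.4 − 30.3) / (4100 − 200) m
  = -3.9°C / 3.9 km = -1°C/km

-1°C/km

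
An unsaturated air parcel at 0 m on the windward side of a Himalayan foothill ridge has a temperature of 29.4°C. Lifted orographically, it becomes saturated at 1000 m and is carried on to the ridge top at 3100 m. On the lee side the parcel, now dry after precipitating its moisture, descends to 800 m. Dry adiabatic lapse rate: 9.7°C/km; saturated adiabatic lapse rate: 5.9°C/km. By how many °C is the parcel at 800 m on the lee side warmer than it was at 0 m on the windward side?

+0.22°C

From 0 m to 1000 m (dry): cools by 9.7 × 1 = 9.7°C, giving 19.7°C.
From 1000 m to 3100 m (saturated): cools by 5.9 × 2.1 = 12.39°C, giving 7.31°C.
From 3100 m to 800 m (dry descent): warms by 9.7 × 2.3 = 22.31°C, giving 29.62°C.
Net change vs windward start: 29.62 − 29.4 = +0.22°C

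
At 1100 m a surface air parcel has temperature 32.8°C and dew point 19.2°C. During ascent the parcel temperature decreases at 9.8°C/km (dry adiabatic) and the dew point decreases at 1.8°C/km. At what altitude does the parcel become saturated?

T and T_d converge at 9.8 − 1.8 = 8°C per km
Height above start = (32.8 − 19.2) / 8 = 1.7 km
LCL altitude = 1100 m + 1700 m = 2800 m

2800 m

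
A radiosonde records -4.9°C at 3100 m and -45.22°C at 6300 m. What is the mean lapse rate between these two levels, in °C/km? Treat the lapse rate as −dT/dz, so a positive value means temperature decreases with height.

12.6°C/km

Γ = −ΔT/Δz = (-4.9 − (-45.22)) / (6300 − 3100) m
  = 40.32°C / 3.2 km = 12.6°C/km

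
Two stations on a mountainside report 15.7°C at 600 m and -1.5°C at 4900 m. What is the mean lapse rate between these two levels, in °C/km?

Γ = −ΔT/Δz = (15.7 − (-1.5)) / (4900 − 600) m
  = 17.2°C / 4.3 km = 4°C/km

4°C/km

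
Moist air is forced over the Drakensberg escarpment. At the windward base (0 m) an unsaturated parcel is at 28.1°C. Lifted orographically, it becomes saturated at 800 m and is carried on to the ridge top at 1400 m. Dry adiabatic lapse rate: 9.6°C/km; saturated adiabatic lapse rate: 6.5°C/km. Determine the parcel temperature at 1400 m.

16.52°C

0 → 800 m (dry, 9.6°C/km): ΔT = -9.6 × 0.8 = -7.68°C → T = 20.42°C
800 → 1400 m (saturated, 6.5°C/km): ΔT = -6.5 × 0.6 = -3.9°C → T = 16.52°C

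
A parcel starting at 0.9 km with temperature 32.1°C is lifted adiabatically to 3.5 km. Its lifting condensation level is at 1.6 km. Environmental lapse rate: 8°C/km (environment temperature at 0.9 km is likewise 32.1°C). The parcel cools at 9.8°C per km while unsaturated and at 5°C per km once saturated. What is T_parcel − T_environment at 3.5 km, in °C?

Parcel:
  900 → 1600 m (dry, 9.8°C/km): ΔT = -9.8 × 0.7 = -6.86°C → T = 25.24°C
  1600 → 3500 m (saturated, 5°C/km): ΔT = -5 × 1.9 = -9.5°C → T = 15.74°C
Environment:
  900 → 3500 m (environment, 8°C/km): ΔT = -8 × 2.6 = -20.8°C → T = 11.3°C
T_parcel − T_env = 15.74 − 11.3 = +4.44°C

+4.44°C (parcel warmer than environment)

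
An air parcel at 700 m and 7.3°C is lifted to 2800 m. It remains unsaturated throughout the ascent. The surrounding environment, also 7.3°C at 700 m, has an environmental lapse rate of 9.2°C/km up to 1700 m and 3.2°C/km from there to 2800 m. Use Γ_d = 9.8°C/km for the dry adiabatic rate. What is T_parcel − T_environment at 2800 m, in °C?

-7.86°C (parcel cooler than environment)

Parcel:
  Dry to 2800 m: -9.8 × 2.1 km = -20.58°C, so T = -13.28°C.
Environment:
  Environment, lower layer to 1700 m: -9.2 × 1 km = -9.2°C, so T = -1.9°C.
  Environment, upper layer to 2800 m: -3.2 × 1.1 km = -3.52°C, so T = -5.42°C.
T_parcel − T_env = -13.28 − (-5.42) = -7.86°C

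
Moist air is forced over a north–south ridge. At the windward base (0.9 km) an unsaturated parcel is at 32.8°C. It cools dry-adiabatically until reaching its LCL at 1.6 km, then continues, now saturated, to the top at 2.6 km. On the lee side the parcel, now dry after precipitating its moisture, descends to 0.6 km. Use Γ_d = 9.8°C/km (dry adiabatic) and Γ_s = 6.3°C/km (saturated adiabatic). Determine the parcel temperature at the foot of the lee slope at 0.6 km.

Dry to 1600 m: -9.8 × 0.7 km = -6.86°C, so T = 25.94°C.
Saturated to 2600 m: -6.3 × 1 km = -6.3°C, so T = 19.64°C.
Dry descent to 600 m: +9.8 × 2 km = +19.6°C, so T = 39.24°C.

39.24°C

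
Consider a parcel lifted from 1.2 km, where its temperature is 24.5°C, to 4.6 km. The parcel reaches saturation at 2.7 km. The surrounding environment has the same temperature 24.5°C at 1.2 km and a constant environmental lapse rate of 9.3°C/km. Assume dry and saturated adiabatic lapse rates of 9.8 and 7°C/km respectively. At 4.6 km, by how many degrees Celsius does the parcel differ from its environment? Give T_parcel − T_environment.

+3.62°C (parcel warmer than environment)

Parcel:
  From 1200 m to 2700 m (dry): cools by 9.8 × 1.5 = 14.7°C, giving 9.8°C.
  From 2700 m to 4600 m (saturated): cools by 7 × 1.9 = 13.3°C, giving -3.5°C.
Environment:
  From 1200 m to 4600 m (environment): cools by 9.3 × 3.4 = 31.62°C, giving -7.12°C.
T_parcel − T_env = -3.5 − (-7.12) = +3.62°C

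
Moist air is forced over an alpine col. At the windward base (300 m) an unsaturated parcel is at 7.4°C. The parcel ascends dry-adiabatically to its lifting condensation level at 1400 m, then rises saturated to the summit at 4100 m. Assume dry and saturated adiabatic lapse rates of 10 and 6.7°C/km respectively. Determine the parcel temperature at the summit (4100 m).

-21.69°C

Dry to 1400 m: -10 × 1.1 km = -11°C, so T = -3.6°C.
Saturated to 4100 m: -6.7 × 2.7 km = -18.09°C, so T = -21.69°C.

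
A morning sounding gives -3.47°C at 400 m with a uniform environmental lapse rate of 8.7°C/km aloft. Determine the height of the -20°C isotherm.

Height above start = (-3.47 − (-20)) / 8.7 = 1.9 km
Altitude = 400 m + 1900 m = 2300 m

2300 m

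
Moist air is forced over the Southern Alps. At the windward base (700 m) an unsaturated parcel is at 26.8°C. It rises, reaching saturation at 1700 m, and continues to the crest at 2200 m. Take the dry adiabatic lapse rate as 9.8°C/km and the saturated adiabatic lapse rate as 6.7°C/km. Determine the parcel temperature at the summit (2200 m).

13.65°C

700–1700 m, dry: Δz = 1 km ⇒ ΔT = -9.8°C; T = 17°C
1700–2200 m, saturated: Δz = 0.5 km ⇒ ΔT = -3.35°C; T = 13.65°C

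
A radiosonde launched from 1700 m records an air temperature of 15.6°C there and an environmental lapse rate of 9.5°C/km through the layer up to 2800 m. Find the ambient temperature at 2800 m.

5.15°C

1700–2800 m, environmental: Δz = 1.1 km ⇒ ΔT = -10.45°C; T = 5.15°C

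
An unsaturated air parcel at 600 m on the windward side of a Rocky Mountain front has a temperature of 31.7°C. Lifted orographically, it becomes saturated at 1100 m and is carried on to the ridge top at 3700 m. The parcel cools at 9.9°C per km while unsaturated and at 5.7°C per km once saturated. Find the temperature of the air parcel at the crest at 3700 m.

From 600 m to 1100 m (dry): cools by 9.9 × 0.5 = 4.95°C, giving 26.75°C.
From 1100 m to 3700 m (saturated): cools by 5.7 × 2.6 = 14.82°C, giving 11.93°C.

11.93°C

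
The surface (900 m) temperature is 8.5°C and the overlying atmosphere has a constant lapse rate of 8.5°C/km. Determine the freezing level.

1900 m

Height above start = (8.5 − 0) / 8.5 = 1 km
Altitude = 900 m + 1000 m = 1900 m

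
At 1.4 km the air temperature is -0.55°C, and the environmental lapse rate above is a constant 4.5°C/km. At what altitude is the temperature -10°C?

Height above start = (-0.55 − (-10)) / 4.5 = 2.1 km
Altitude = 1400 m + 2100 m = 3500 m

3.5 km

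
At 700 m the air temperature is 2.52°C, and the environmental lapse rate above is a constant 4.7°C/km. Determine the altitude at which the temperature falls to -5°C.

Height above start = (2.52 − (-5)) / 4.7 = 1.6 km
Altitude = 700 m + 1600 m = 2300 m

2300 m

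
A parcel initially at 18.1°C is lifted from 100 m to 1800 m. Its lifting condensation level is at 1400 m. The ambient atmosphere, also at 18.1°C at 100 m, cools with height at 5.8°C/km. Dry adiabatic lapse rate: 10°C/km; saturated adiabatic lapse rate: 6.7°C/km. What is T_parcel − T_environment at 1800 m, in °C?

Parcel:
  From 100 m to 1400 m (dry): cools by 10 × 1.3 = 13°C, giving 5.1°C.
  From 1400 m to 1800 m (saturated): cools by 6.7 × 0.4 = 2.68°C, giving 2.42°C.
Environment:
  From 100 m to 1800 m (environment): cools by 5.8 × 1.7 = 9.86°C, giving 8.24°C.
T_parcel − T_env = 2.42 − 8.24 = -5.82°C

-5.82°C (parcel cooler than environment)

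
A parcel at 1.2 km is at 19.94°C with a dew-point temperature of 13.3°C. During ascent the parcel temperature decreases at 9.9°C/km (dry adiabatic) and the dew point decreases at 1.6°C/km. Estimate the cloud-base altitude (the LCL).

2 km

T and T_d converge at 9.9 − 1.6 = 8.3°C per km
Height above start = (19.94 − 13.3) / 8.3 = 0.8 km
LCL altitude = 1200 m + 800 m = 2000 m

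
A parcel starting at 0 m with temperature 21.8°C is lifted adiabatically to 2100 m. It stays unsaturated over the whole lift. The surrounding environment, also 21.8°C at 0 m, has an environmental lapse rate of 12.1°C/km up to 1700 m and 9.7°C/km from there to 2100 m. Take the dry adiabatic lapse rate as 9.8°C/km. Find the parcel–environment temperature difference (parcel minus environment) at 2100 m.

Parcel:
  From 0 m to 2100 m (dry): cools by 9.8 × 2.1 = 20.58°C, giving 1.22°C.
Environment:
  From 0 m to 1700 m (environment, lower layer): cools by 12.1 × 1.7 = 20.57°C, giving 1.23°C.
  From 1700 m to 2100 m (environment, upper layer): cools by 9.7 × 0.4 = 3.88°C, giving -2.65°C.
T_parcel − T_env = 1.22 − (-2.65) = +3.87°C

+3.87°C (parcel warmer than environment)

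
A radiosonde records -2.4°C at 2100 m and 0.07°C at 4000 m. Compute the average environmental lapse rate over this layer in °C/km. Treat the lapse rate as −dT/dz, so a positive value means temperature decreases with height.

-1.3°C/km

Γ = −ΔT/Δz = (-2.4 − 0.07) / (4000 − 2100) m
  = -2.47°C / 1.9 km = -1.3°C/km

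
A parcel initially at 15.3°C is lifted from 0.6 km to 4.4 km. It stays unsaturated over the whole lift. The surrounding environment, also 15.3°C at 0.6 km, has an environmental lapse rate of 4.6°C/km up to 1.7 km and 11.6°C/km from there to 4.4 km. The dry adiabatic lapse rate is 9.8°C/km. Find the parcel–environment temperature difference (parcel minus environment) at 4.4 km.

Parcel:
  Dry to 4400 m: -9.8 × 3.8 km = -37.24°C, so T = -21.94°C.
Environment:
  Environment, lower layer to 1700 m: -4.6 × 1.1 km = -5.06°C, so T = 10.24°C.
  Environment, upper layer to 4400 m: -11.6 × 2.7 km = -31.32°C, so T = -21.08°C.
T_parcel − T_env = -21.94 − (-21.08) = -0.86°C

-0.86°C (parcel cooler than environment)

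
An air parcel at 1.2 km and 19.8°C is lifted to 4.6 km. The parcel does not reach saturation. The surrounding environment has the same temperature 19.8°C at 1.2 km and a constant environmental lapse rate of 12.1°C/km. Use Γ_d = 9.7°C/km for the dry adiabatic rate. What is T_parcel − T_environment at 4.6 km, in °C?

+8.16°C (parcel warmer than environment)

Parcel:
  Dry to 4600 m: -9.7 × 3.4 km = -32.98°C, so T = -13.18°C.
Environment:
  Environment to 4600 m: -12.1 × 3.4 km = -41.14°C, so T = -21.34°C.
T_parcel − T_env = -13.18 − (-21.34) = +8.16°C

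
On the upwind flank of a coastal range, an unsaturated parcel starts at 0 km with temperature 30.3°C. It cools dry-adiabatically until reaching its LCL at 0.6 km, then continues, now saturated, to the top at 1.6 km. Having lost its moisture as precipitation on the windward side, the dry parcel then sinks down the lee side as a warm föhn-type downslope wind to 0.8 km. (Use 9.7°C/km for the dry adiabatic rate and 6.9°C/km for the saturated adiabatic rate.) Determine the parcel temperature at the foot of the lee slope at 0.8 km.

Dry to 600 m: -9.7 × 0.6 km = -5.82°C, so T = 24.48°C.
Saturated to 1600 m: -6.9 × 1 km = -6.9°C, so T = 17.58°C.
Dry descent to 800 m: +9.7 × 0.8 km = +7.76°C, so T = 25.34°C.

25.34°C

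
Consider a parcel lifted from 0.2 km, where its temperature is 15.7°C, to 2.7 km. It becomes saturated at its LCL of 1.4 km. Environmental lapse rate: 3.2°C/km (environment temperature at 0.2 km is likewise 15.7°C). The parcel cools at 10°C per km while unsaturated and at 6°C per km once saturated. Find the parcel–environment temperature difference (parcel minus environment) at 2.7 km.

Parcel:
  From 200 m to 1400 m (dry): cools by 10 × 1.2 = 12°C, giving 3.7°C.
  From 1400 m to 2700 m (saturated): cools by 6 × 1.3 = 7.8°C, giving -4.1°C.
Environment:
  From 200 m to 2700 m (environment): cools by 3.2 × 2.5 = 8°C, giving 7.7°C.
T_parcel − T_env = -4.1 − 7.7 = -11.8°C

-11.8°C (parcel cooler than environment)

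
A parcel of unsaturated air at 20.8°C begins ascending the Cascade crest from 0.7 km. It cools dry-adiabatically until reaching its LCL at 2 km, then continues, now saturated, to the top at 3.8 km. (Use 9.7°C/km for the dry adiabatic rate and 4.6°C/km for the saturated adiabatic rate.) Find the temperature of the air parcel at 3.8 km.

700 → 2000 m (dry, 9.7°C/km): ΔT = -9.7 × 1.3 = -12.61°C → T = 8.19°C
2000 → 3800 m (saturated, 4.6°C/km): ΔT = -4.6 × 1.8 = -8.28°C → T = -0.09°C

-0.09°C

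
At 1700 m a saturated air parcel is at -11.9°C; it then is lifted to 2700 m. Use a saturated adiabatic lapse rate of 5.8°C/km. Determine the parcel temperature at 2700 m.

-17.7°C

1700–2700 m, saturated adiabatic: Δz = 1 km ⇒ ΔT = -5.8°C; T = -17.7°C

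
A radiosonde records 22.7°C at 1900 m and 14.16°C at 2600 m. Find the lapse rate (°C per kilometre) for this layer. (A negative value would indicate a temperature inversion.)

Γ = −ΔT/Δz = (22.7 − 14.16) / (2600 − 1900) m
  = 8.54°C / 0.7 km = 12.2°C/km

12.2°C/km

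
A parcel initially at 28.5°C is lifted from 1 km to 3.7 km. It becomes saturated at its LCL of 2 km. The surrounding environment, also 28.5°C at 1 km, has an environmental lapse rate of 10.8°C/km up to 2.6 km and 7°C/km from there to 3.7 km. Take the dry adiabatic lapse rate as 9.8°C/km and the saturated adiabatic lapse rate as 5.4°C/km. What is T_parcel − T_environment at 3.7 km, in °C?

Parcel:
  1000–2000 m, dry: Δz = 1 km ⇒ ΔT = -9.8°C; T = 18.7°C
  2000–3700 m, saturated: Δz = 1.7 km ⇒ ΔT = -9.18°C; T = 9.52°C
Environment:
  1000–2600 m, environment, lower layer: Δz = 1.6 km ⇒ ΔT = -17.28°C; T = 11.22°C
  2600–3700 m, environment, upper layer: Δz = 1.1 km ⇒ ΔT = -7.7°C; T = 3.52°C
T_parcel − T_env = 9.52 − 3.52 = +6°C

+6°C (parcel warmer than environment)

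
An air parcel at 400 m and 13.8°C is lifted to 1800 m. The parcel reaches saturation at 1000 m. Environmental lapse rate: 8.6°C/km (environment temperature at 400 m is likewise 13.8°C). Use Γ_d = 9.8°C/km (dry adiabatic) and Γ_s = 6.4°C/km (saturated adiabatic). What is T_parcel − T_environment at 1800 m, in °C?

Parcel:
  400 → 1000 m (dry, 9.8°C/km): ΔT = -9.8 × 0.6 = -5.88°C → T = 7.92°C
  1000 → 1800 m (saturated, 6.4°C/km): ΔT = -6.4 × 0.8 = -5.12°C → T = 2.8°C
Environment:
  400 → 1800 m (environment, 8.6°C/km): ΔT = -8.6 × 1.4 = -12.04°C → T = 1.76°C
T_parcel − T_env = 2.8 − 1.76 = +1.04°C

+1.04°C (parcel warmer than environment)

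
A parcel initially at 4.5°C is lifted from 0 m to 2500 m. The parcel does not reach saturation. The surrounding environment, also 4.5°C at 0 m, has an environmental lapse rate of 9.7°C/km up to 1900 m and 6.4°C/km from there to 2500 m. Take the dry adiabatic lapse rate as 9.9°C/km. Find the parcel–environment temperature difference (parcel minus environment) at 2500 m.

Parcel:
  0 → 2500 m (dry, 9.9°C/km): ΔT = -9.9 × 2.5 = -24.75°C → T = -20.25°C
Environment:
  0 → 1900 m (environment, lower layer, 9.7°C/km): ΔT = -9.7 × 1.9 = -18.43°C → T = -13.93°C
  1900 → 2500 m (environment, upper layer, 6.4°C/km): ΔT = -6.4 × 0.6 = -3.84°C → T = -17.77°C
T_parcel − T_env = -20.25 − (-17.77) = -2.48°C

-2.48°C (parcel cooler than environment)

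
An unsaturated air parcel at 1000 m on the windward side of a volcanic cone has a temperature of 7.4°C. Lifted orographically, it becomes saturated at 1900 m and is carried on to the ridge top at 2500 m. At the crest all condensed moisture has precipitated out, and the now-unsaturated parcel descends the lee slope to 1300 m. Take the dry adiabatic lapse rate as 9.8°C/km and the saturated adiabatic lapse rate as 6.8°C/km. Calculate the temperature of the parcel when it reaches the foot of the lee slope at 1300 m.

From 1000 m to 1900 m (dry): cools by 9.8 × 0.9 = 8.82°C, giving -1.42°C.
From 1900 m to 2500 m (saturated): cools by 6.8 × 0.6 = 4.08°C, giving -5.5°C.
From 2500 m to 1300 m (dry descent): warms by 9.8 × 1.2 = 11.76°C, giving 6.26°C.

6.26°C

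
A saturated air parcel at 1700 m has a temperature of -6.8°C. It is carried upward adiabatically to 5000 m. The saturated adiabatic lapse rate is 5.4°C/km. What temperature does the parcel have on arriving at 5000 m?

-24.62°C

From 1700 m to 5000 m (saturated adiabatic): cools by 5.4 × 3.3 = 17.82°C, giving -24.62°C.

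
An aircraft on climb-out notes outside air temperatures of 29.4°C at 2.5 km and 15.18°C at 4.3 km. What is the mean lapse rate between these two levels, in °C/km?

Γ = −ΔT/Δz = (29.4 − 15.18) / (4300 − 2500) m
  = 14.22°C / 1.8 km = 7.9°C/km

7.9°C/km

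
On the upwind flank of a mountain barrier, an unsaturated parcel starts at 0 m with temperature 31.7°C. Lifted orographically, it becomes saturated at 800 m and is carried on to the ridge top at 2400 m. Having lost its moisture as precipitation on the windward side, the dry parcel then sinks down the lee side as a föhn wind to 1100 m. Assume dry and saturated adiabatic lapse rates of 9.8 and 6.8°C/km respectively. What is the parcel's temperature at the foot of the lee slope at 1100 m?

25.72°C

0–800 m, dry: Δz = 0.8 km ⇒ ΔT = -7.84°C; T = 23.86°C
800–2400 m, saturated: Δz = 1.6 km ⇒ ΔT = -10.88°C; T = 12.98°C
2400–1100 m, dry descent: Δz = 1.3 km ⇒ ΔT = +12.74°C; T = 25.72°C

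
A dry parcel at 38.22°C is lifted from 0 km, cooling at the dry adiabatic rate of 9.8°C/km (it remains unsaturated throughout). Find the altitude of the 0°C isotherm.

3.9 km

Height above start = (38.22 − 0) / 9.8 = 3.9 km
Altitude = 0 m + 3900 m = 3900 m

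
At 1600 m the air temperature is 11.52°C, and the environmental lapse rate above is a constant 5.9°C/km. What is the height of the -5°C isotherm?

Height above start = (11.52 − (-5)) / 5.9 = 2.8 km
Altitude = 1600 m + 2800 m = 4400 m

4400 m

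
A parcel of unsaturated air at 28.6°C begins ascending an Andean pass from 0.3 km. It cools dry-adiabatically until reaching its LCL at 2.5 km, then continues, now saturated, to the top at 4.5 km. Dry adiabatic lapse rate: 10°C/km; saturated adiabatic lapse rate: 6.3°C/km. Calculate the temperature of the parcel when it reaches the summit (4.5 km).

-6°C

300 → 2500 m (dry, 10°C/km): ΔT = -10 × 2.2 = -22°C → T = 6.6°C
2500 → 4500 m (saturated, 6.3°C/km): ΔT = -6.3 × 2 = -12.6°C → T = -6°C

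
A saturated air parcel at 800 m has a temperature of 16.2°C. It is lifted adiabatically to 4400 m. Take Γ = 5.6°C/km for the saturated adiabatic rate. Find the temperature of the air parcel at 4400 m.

-3.96°C

800 → 4400 m (saturated adiabatic, 5.6°C/km): ΔT = -5.6 × 3.6 = -20.16°C → T = -3.96°C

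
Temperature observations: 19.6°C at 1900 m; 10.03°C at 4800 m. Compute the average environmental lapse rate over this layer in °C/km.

3.3°C/km

Γ = −ΔT/Δz = (19.6 − 10.03) / (4800 − 1900) m
  = 9.57°C / 2.9 km = 3.3°C/km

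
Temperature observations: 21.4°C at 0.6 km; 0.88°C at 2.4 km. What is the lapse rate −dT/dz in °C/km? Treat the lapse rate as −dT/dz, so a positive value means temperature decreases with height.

11.4°C/km

Γ = −ΔT/Δz = (21.4 − 0.88) / (2400 − 600) m
  = 20.52°C / 1.8 km = 11.4°C/km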